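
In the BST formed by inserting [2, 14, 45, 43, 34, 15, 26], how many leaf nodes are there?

Tree built from: [2, 14, 45, 43, 34, 15, 26]
Tree (level-order array): [2, None, 14, None, 45, 43, None, 34, None, 15, None, None, 26]
Rule: A leaf has 0 children.
Per-node child counts:
  node 2: 1 child(ren)
  node 14: 1 child(ren)
  node 45: 1 child(ren)
  node 43: 1 child(ren)
  node 34: 1 child(ren)
  node 15: 1 child(ren)
  node 26: 0 child(ren)
Matching nodes: [26]
Count of leaf nodes: 1


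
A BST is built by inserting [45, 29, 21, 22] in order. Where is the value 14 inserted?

Starting tree (level order): [45, 29, None, 21, None, None, 22]
Insertion path: 45 -> 29 -> 21
Result: insert 14 as left child of 21
Final tree (level order): [45, 29, None, 21, None, 14, 22]


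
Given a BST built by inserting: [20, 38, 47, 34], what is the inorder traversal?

Tree insertion order: [20, 38, 47, 34]
Tree (level-order array): [20, None, 38, 34, 47]
Inorder traversal: [20, 34, 38, 47]


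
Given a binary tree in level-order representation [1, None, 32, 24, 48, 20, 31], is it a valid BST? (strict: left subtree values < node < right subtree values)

Level-order array: [1, None, 32, 24, 48, 20, 31]
Validate using subtree bounds (lo, hi): at each node, require lo < value < hi,
then recurse left with hi=value and right with lo=value.
Preorder trace (stopping at first violation):
  at node 1 with bounds (-inf, +inf): OK
  at node 32 with bounds (1, +inf): OK
  at node 24 with bounds (1, 32): OK
  at node 20 with bounds (1, 24): OK
  at node 31 with bounds (24, 32): OK
  at node 48 with bounds (32, +inf): OK
No violation found at any node.
Result: Valid BST


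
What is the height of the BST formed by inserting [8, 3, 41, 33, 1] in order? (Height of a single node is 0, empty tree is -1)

Insertion order: [8, 3, 41, 33, 1]
Tree (level-order array): [8, 3, 41, 1, None, 33]
Compute height bottom-up (empty subtree = -1):
  height(1) = 1 + max(-1, -1) = 0
  height(3) = 1 + max(0, -1) = 1
  height(33) = 1 + max(-1, -1) = 0
  height(41) = 1 + max(0, -1) = 1
  height(8) = 1 + max(1, 1) = 2
Height = 2


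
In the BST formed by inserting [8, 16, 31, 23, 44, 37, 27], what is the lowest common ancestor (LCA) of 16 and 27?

Tree insertion order: [8, 16, 31, 23, 44, 37, 27]
Tree (level-order array): [8, None, 16, None, 31, 23, 44, None, 27, 37]
In a BST, the LCA of p=16, q=27 is the first node v on the
root-to-leaf path with p <= v <= q (go left if both < v, right if both > v).
Walk from root:
  at 8: both 16 and 27 > 8, go right
  at 16: 16 <= 16 <= 27, this is the LCA
LCA = 16


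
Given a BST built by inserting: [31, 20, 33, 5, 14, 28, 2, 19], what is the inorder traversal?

Tree insertion order: [31, 20, 33, 5, 14, 28, 2, 19]
Tree (level-order array): [31, 20, 33, 5, 28, None, None, 2, 14, None, None, None, None, None, 19]
Inorder traversal: [2, 5, 14, 19, 20, 28, 31, 33]


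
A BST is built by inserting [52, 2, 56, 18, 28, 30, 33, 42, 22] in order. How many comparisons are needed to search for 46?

Search path for 46: 52 -> 2 -> 18 -> 28 -> 30 -> 33 -> 42
Found: False
Comparisons: 7


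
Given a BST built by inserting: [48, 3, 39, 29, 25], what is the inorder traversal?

Tree insertion order: [48, 3, 39, 29, 25]
Tree (level-order array): [48, 3, None, None, 39, 29, None, 25]
Inorder traversal: [3, 25, 29, 39, 48]


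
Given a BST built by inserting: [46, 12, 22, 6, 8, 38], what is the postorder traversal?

Tree insertion order: [46, 12, 22, 6, 8, 38]
Tree (level-order array): [46, 12, None, 6, 22, None, 8, None, 38]
Postorder traversal: [8, 6, 38, 22, 12, 46]


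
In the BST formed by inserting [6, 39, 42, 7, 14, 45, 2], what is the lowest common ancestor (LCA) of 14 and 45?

Tree insertion order: [6, 39, 42, 7, 14, 45, 2]
Tree (level-order array): [6, 2, 39, None, None, 7, 42, None, 14, None, 45]
In a BST, the LCA of p=14, q=45 is the first node v on the
root-to-leaf path with p <= v <= q (go left if both < v, right if both > v).
Walk from root:
  at 6: both 14 and 45 > 6, go right
  at 39: 14 <= 39 <= 45, this is the LCA
LCA = 39


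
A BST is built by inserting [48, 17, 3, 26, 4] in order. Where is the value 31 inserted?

Starting tree (level order): [48, 17, None, 3, 26, None, 4]
Insertion path: 48 -> 17 -> 26
Result: insert 31 as right child of 26
Final tree (level order): [48, 17, None, 3, 26, None, 4, None, 31]


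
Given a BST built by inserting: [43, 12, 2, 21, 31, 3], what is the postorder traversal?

Tree insertion order: [43, 12, 2, 21, 31, 3]
Tree (level-order array): [43, 12, None, 2, 21, None, 3, None, 31]
Postorder traversal: [3, 2, 31, 21, 12, 43]


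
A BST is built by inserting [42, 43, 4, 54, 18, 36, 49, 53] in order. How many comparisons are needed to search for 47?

Search path for 47: 42 -> 43 -> 54 -> 49
Found: False
Comparisons: 4


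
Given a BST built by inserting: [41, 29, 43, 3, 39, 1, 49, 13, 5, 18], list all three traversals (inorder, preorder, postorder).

Tree insertion order: [41, 29, 43, 3, 39, 1, 49, 13, 5, 18]
Tree (level-order array): [41, 29, 43, 3, 39, None, 49, 1, 13, None, None, None, None, None, None, 5, 18]
Inorder (L, root, R): [1, 3, 5, 13, 18, 29, 39, 41, 43, 49]
Preorder (root, L, R): [41, 29, 3, 1, 13, 5, 18, 39, 43, 49]
Postorder (L, R, root): [1, 5, 18, 13, 3, 39, 29, 49, 43, 41]


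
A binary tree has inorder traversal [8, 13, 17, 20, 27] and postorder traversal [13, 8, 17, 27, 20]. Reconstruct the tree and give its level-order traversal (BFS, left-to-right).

Inorder:   [8, 13, 17, 20, 27]
Postorder: [13, 8, 17, 27, 20]
Algorithm: postorder visits root last, so walk postorder right-to-left;
each value is the root of the current inorder slice — split it at that
value, recurse on the right subtree first, then the left.
Recursive splits:
  root=20; inorder splits into left=[8, 13, 17], right=[27]
  root=27; inorder splits into left=[], right=[]
  root=17; inorder splits into left=[8, 13], right=[]
  root=8; inorder splits into left=[], right=[13]
  root=13; inorder splits into left=[], right=[]
Reconstructed level-order: [20, 17, 27, 8, 13]


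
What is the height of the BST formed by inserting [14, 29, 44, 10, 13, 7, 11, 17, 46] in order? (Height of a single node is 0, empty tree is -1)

Insertion order: [14, 29, 44, 10, 13, 7, 11, 17, 46]
Tree (level-order array): [14, 10, 29, 7, 13, 17, 44, None, None, 11, None, None, None, None, 46]
Compute height bottom-up (empty subtree = -1):
  height(7) = 1 + max(-1, -1) = 0
  height(11) = 1 + max(-1, -1) = 0
  height(13) = 1 + max(0, -1) = 1
  height(10) = 1 + max(0, 1) = 2
  height(17) = 1 + max(-1, -1) = 0
  height(46) = 1 + max(-1, -1) = 0
  height(44) = 1 + max(-1, 0) = 1
  height(29) = 1 + max(0, 1) = 2
  height(14) = 1 + max(2, 2) = 3
Height = 3


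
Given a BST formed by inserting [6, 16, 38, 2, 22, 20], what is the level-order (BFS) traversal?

Tree insertion order: [6, 16, 38, 2, 22, 20]
Tree (level-order array): [6, 2, 16, None, None, None, 38, 22, None, 20]
BFS from the root, enqueuing left then right child of each popped node:
  queue [6] -> pop 6, enqueue [2, 16], visited so far: [6]
  queue [2, 16] -> pop 2, enqueue [none], visited so far: [6, 2]
  queue [16] -> pop 16, enqueue [38], visited so far: [6, 2, 16]
  queue [38] -> pop 38, enqueue [22], visited so far: [6, 2, 16, 38]
  queue [22] -> pop 22, enqueue [20], visited so far: [6, 2, 16, 38, 22]
  queue [20] -> pop 20, enqueue [none], visited so far: [6, 2, 16, 38, 22, 20]
Result: [6, 2, 16, 38, 22, 20]


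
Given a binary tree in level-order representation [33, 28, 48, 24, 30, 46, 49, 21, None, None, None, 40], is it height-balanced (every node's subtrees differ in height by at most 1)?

Tree (level-order array): [33, 28, 48, 24, 30, 46, 49, 21, None, None, None, 40]
Definition: a tree is height-balanced if, at every node, |h(left) - h(right)| <= 1 (empty subtree has height -1).
Bottom-up per-node check:
  node 21: h_left=-1, h_right=-1, diff=0 [OK], height=0
  node 24: h_left=0, h_right=-1, diff=1 [OK], height=1
  node 30: h_left=-1, h_right=-1, diff=0 [OK], height=0
  node 28: h_left=1, h_right=0, diff=1 [OK], height=2
  node 40: h_left=-1, h_right=-1, diff=0 [OK], height=0
  node 46: h_left=0, h_right=-1, diff=1 [OK], height=1
  node 49: h_left=-1, h_right=-1, diff=0 [OK], height=0
  node 48: h_left=1, h_right=0, diff=1 [OK], height=2
  node 33: h_left=2, h_right=2, diff=0 [OK], height=3
All nodes satisfy the balance condition.
Result: Balanced


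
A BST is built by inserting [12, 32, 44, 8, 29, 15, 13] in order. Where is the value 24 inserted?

Starting tree (level order): [12, 8, 32, None, None, 29, 44, 15, None, None, None, 13]
Insertion path: 12 -> 32 -> 29 -> 15
Result: insert 24 as right child of 15
Final tree (level order): [12, 8, 32, None, None, 29, 44, 15, None, None, None, 13, 24]


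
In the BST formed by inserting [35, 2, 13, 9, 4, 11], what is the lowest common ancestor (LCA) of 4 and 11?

Tree insertion order: [35, 2, 13, 9, 4, 11]
Tree (level-order array): [35, 2, None, None, 13, 9, None, 4, 11]
In a BST, the LCA of p=4, q=11 is the first node v on the
root-to-leaf path with p <= v <= q (go left if both < v, right if both > v).
Walk from root:
  at 35: both 4 and 11 < 35, go left
  at 2: both 4 and 11 > 2, go right
  at 13: both 4 and 11 < 13, go left
  at 9: 4 <= 9 <= 11, this is the LCA
LCA = 9


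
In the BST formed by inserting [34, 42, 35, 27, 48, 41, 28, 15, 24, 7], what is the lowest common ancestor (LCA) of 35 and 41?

Tree insertion order: [34, 42, 35, 27, 48, 41, 28, 15, 24, 7]
Tree (level-order array): [34, 27, 42, 15, 28, 35, 48, 7, 24, None, None, None, 41]
In a BST, the LCA of p=35, q=41 is the first node v on the
root-to-leaf path with p <= v <= q (go left if both < v, right if both > v).
Walk from root:
  at 34: both 35 and 41 > 34, go right
  at 42: both 35 and 41 < 42, go left
  at 35: 35 <= 35 <= 41, this is the LCA
LCA = 35


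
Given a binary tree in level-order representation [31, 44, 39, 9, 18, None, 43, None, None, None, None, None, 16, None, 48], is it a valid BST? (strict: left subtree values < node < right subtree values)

Level-order array: [31, 44, 39, 9, 18, None, 43, None, None, None, None, None, 16, None, 48]
Validate using subtree bounds (lo, hi): at each node, require lo < value < hi,
then recurse left with hi=value and right with lo=value.
Preorder trace (stopping at first violation):
  at node 31 with bounds (-inf, +inf): OK
  at node 44 with bounds (-inf, 31): VIOLATION
Node 44 violates its bound: not (-inf < 44 < 31).
Result: Not a valid BST


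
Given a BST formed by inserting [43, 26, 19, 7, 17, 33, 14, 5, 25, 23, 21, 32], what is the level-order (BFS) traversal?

Tree insertion order: [43, 26, 19, 7, 17, 33, 14, 5, 25, 23, 21, 32]
Tree (level-order array): [43, 26, None, 19, 33, 7, 25, 32, None, 5, 17, 23, None, None, None, None, None, 14, None, 21]
BFS from the root, enqueuing left then right child of each popped node:
  queue [43] -> pop 43, enqueue [26], visited so far: [43]
  queue [26] -> pop 26, enqueue [19, 33], visited so far: [43, 26]
  queue [19, 33] -> pop 19, enqueue [7, 25], visited so far: [43, 26, 19]
  queue [33, 7, 25] -> pop 33, enqueue [32], visited so far: [43, 26, 19, 33]
  queue [7, 25, 32] -> pop 7, enqueue [5, 17], visited so far: [43, 26, 19, 33, 7]
  queue [25, 32, 5, 17] -> pop 25, enqueue [23], visited so far: [43, 26, 19, 33, 7, 25]
  queue [32, 5, 17, 23] -> pop 32, enqueue [none], visited so far: [43, 26, 19, 33, 7, 25, 32]
  queue [5, 17, 23] -> pop 5, enqueue [none], visited so far: [43, 26, 19, 33, 7, 25, 32, 5]
  queue [17, 23] -> pop 17, enqueue [14], visited so far: [43, 26, 19, 33, 7, 25, 32, 5, 17]
  queue [23, 14] -> pop 23, enqueue [21], visited so far: [43, 26, 19, 33, 7, 25, 32, 5, 17, 23]
  queue [14, 21] -> pop 14, enqueue [none], visited so far: [43, 26, 19, 33, 7, 25, 32, 5, 17, 23, 14]
  queue [21] -> pop 21, enqueue [none], visited so far: [43, 26, 19, 33, 7, 25, 32, 5, 17, 23, 14, 21]
Result: [43, 26, 19, 33, 7, 25, 32, 5, 17, 23, 14, 21]


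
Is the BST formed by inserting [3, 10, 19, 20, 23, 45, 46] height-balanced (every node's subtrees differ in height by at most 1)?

Tree (level-order array): [3, None, 10, None, 19, None, 20, None, 23, None, 45, None, 46]
Definition: a tree is height-balanced if, at every node, |h(left) - h(right)| <= 1 (empty subtree has height -1).
Bottom-up per-node check:
  node 46: h_left=-1, h_right=-1, diff=0 [OK], height=0
  node 45: h_left=-1, h_right=0, diff=1 [OK], height=1
  node 23: h_left=-1, h_right=1, diff=2 [FAIL (|-1-1|=2 > 1)], height=2
  node 20: h_left=-1, h_right=2, diff=3 [FAIL (|-1-2|=3 > 1)], height=3
  node 19: h_left=-1, h_right=3, diff=4 [FAIL (|-1-3|=4 > 1)], height=4
  node 10: h_left=-1, h_right=4, diff=5 [FAIL (|-1-4|=5 > 1)], height=5
  node 3: h_left=-1, h_right=5, diff=6 [FAIL (|-1-5|=6 > 1)], height=6
Node 23 violates the condition: |-1 - 1| = 2 > 1.
Result: Not balanced


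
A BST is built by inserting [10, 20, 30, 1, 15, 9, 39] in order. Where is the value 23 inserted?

Starting tree (level order): [10, 1, 20, None, 9, 15, 30, None, None, None, None, None, 39]
Insertion path: 10 -> 20 -> 30
Result: insert 23 as left child of 30
Final tree (level order): [10, 1, 20, None, 9, 15, 30, None, None, None, None, 23, 39]


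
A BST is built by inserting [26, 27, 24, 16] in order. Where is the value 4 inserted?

Starting tree (level order): [26, 24, 27, 16]
Insertion path: 26 -> 24 -> 16
Result: insert 4 as left child of 16
Final tree (level order): [26, 24, 27, 16, None, None, None, 4]


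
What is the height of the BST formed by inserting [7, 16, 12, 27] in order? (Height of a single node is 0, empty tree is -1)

Insertion order: [7, 16, 12, 27]
Tree (level-order array): [7, None, 16, 12, 27]
Compute height bottom-up (empty subtree = -1):
  height(12) = 1 + max(-1, -1) = 0
  height(27) = 1 + max(-1, -1) = 0
  height(16) = 1 + max(0, 0) = 1
  height(7) = 1 + max(-1, 1) = 2
Height = 2


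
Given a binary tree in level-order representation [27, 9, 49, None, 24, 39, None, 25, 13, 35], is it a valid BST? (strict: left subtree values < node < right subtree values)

Level-order array: [27, 9, 49, None, 24, 39, None, 25, 13, 35]
Validate using subtree bounds (lo, hi): at each node, require lo < value < hi,
then recurse left with hi=value and right with lo=value.
Preorder trace (stopping at first violation):
  at node 27 with bounds (-inf, +inf): OK
  at node 9 with bounds (-inf, 27): OK
  at node 24 with bounds (9, 27): OK
  at node 25 with bounds (9, 24): VIOLATION
Node 25 violates its bound: not (9 < 25 < 24).
Result: Not a valid BST


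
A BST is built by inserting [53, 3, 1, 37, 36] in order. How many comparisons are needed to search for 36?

Search path for 36: 53 -> 3 -> 37 -> 36
Found: True
Comparisons: 4


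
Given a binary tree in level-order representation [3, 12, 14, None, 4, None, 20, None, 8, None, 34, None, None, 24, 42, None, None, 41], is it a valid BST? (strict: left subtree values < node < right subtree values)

Level-order array: [3, 12, 14, None, 4, None, 20, None, 8, None, 34, None, None, 24, 42, None, None, 41]
Validate using subtree bounds (lo, hi): at each node, require lo < value < hi,
then recurse left with hi=value and right with lo=value.
Preorder trace (stopping at first violation):
  at node 3 with bounds (-inf, +inf): OK
  at node 12 with bounds (-inf, 3): VIOLATION
Node 12 violates its bound: not (-inf < 12 < 3).
Result: Not a valid BST


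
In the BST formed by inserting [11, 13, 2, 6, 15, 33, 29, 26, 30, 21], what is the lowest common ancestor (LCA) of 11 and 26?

Tree insertion order: [11, 13, 2, 6, 15, 33, 29, 26, 30, 21]
Tree (level-order array): [11, 2, 13, None, 6, None, 15, None, None, None, 33, 29, None, 26, 30, 21]
In a BST, the LCA of p=11, q=26 is the first node v on the
root-to-leaf path with p <= v <= q (go left if both < v, right if both > v).
Walk from root:
  at 11: 11 <= 11 <= 26, this is the LCA
LCA = 11


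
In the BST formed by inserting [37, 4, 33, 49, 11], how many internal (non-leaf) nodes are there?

Tree built from: [37, 4, 33, 49, 11]
Tree (level-order array): [37, 4, 49, None, 33, None, None, 11]
Rule: An internal node has at least one child.
Per-node child counts:
  node 37: 2 child(ren)
  node 4: 1 child(ren)
  node 33: 1 child(ren)
  node 11: 0 child(ren)
  node 49: 0 child(ren)
Matching nodes: [37, 4, 33]
Count of internal (non-leaf) nodes: 3


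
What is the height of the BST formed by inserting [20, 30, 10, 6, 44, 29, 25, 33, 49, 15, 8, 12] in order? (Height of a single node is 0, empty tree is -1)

Insertion order: [20, 30, 10, 6, 44, 29, 25, 33, 49, 15, 8, 12]
Tree (level-order array): [20, 10, 30, 6, 15, 29, 44, None, 8, 12, None, 25, None, 33, 49]
Compute height bottom-up (empty subtree = -1):
  height(8) = 1 + max(-1, -1) = 0
  height(6) = 1 + max(-1, 0) = 1
  height(12) = 1 + max(-1, -1) = 0
  height(15) = 1 + max(0, -1) = 1
  height(10) = 1 + max(1, 1) = 2
  height(25) = 1 + max(-1, -1) = 0
  height(29) = 1 + max(0, -1) = 1
  height(33) = 1 + max(-1, -1) = 0
  height(49) = 1 + max(-1, -1) = 0
  height(44) = 1 + max(0, 0) = 1
  height(30) = 1 + max(1, 1) = 2
  height(20) = 1 + max(2, 2) = 3
Height = 3


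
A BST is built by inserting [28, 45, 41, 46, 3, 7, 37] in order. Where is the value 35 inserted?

Starting tree (level order): [28, 3, 45, None, 7, 41, 46, None, None, 37]
Insertion path: 28 -> 45 -> 41 -> 37
Result: insert 35 as left child of 37
Final tree (level order): [28, 3, 45, None, 7, 41, 46, None, None, 37, None, None, None, 35]


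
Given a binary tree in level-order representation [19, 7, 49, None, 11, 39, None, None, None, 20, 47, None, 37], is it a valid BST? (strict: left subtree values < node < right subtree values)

Level-order array: [19, 7, 49, None, 11, 39, None, None, None, 20, 47, None, 37]
Validate using subtree bounds (lo, hi): at each node, require lo < value < hi,
then recurse left with hi=value and right with lo=value.
Preorder trace (stopping at first violation):
  at node 19 with bounds (-inf, +inf): OK
  at node 7 with bounds (-inf, 19): OK
  at node 11 with bounds (7, 19): OK
  at node 49 with bounds (19, +inf): OK
  at node 39 with bounds (19, 49): OK
  at node 20 with bounds (19, 39): OK
  at node 37 with bounds (20, 39): OK
  at node 47 with bounds (39, 49): OK
No violation found at any node.
Result: Valid BST


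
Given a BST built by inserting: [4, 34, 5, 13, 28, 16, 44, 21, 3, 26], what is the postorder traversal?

Tree insertion order: [4, 34, 5, 13, 28, 16, 44, 21, 3, 26]
Tree (level-order array): [4, 3, 34, None, None, 5, 44, None, 13, None, None, None, 28, 16, None, None, 21, None, 26]
Postorder traversal: [3, 26, 21, 16, 28, 13, 5, 44, 34, 4]


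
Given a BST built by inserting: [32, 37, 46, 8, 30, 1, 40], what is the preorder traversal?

Tree insertion order: [32, 37, 46, 8, 30, 1, 40]
Tree (level-order array): [32, 8, 37, 1, 30, None, 46, None, None, None, None, 40]
Preorder traversal: [32, 8, 1, 30, 37, 46, 40]


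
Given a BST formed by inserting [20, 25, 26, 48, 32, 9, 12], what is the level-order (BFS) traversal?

Tree insertion order: [20, 25, 26, 48, 32, 9, 12]
Tree (level-order array): [20, 9, 25, None, 12, None, 26, None, None, None, 48, 32]
BFS from the root, enqueuing left then right child of each popped node:
  queue [20] -> pop 20, enqueue [9, 25], visited so far: [20]
  queue [9, 25] -> pop 9, enqueue [12], visited so far: [20, 9]
  queue [25, 12] -> pop 25, enqueue [26], visited so far: [20, 9, 25]
  queue [12, 26] -> pop 12, enqueue [none], visited so far: [20, 9, 25, 12]
  queue [26] -> pop 26, enqueue [48], visited so far: [20, 9, 25, 12, 26]
  queue [48] -> pop 48, enqueue [32], visited so far: [20, 9, 25, 12, 26, 48]
  queue [32] -> pop 32, enqueue [none], visited so far: [20, 9, 25, 12, 26, 48, 32]
Result: [20, 9, 25, 12, 26, 48, 32]


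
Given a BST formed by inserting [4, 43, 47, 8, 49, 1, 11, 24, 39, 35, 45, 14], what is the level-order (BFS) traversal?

Tree insertion order: [4, 43, 47, 8, 49, 1, 11, 24, 39, 35, 45, 14]
Tree (level-order array): [4, 1, 43, None, None, 8, 47, None, 11, 45, 49, None, 24, None, None, None, None, 14, 39, None, None, 35]
BFS from the root, enqueuing left then right child of each popped node:
  queue [4] -> pop 4, enqueue [1, 43], visited so far: [4]
  queue [1, 43] -> pop 1, enqueue [none], visited so far: [4, 1]
  queue [43] -> pop 43, enqueue [8, 47], visited so far: [4, 1, 43]
  queue [8, 47] -> pop 8, enqueue [11], visited so far: [4, 1, 43, 8]
  queue [47, 11] -> pop 47, enqueue [45, 49], visited so far: [4, 1, 43, 8, 47]
  queue [11, 45, 49] -> pop 11, enqueue [24], visited so far: [4, 1, 43, 8, 47, 11]
  queue [45, 49, 24] -> pop 45, enqueue [none], visited so far: [4, 1, 43, 8, 47, 11, 45]
  queue [49, 24] -> pop 49, enqueue [none], visited so far: [4, 1, 43, 8, 47, 11, 45, 49]
  queue [24] -> pop 24, enqueue [14, 39], visited so far: [4, 1, 43, 8, 47, 11, 45, 49, 24]
  queue [14, 39] -> pop 14, enqueue [none], visited so far: [4, 1, 43, 8, 47, 11, 45, 49, 24, 14]
  queue [39] -> pop 39, enqueue [35], visited so far: [4, 1, 43, 8, 47, 11, 45, 49, 24, 14, 39]
  queue [35] -> pop 35, enqueue [none], visited so far: [4, 1, 43, 8, 47, 11, 45, 49, 24, 14, 39, 35]
Result: [4, 1, 43, 8, 47, 11, 45, 49, 24, 14, 39, 35]


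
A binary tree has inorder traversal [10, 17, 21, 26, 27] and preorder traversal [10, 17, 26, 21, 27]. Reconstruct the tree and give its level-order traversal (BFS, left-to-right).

Inorder:  [10, 17, 21, 26, 27]
Preorder: [10, 17, 26, 21, 27]
Algorithm: preorder visits root first, so consume preorder in order;
for each root, split the current inorder slice at that value into
left-subtree inorder and right-subtree inorder, then recurse.
Recursive splits:
  root=10; inorder splits into left=[], right=[17, 21, 26, 27]
  root=17; inorder splits into left=[], right=[21, 26, 27]
  root=26; inorder splits into left=[21], right=[27]
  root=21; inorder splits into left=[], right=[]
  root=27; inorder splits into left=[], right=[]
Reconstructed level-order: [10, 17, 26, 21, 27]


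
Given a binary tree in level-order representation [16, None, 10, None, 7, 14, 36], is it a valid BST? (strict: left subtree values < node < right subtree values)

Level-order array: [16, None, 10, None, 7, 14, 36]
Validate using subtree bounds (lo, hi): at each node, require lo < value < hi,
then recurse left with hi=value and right with lo=value.
Preorder trace (stopping at first violation):
  at node 16 with bounds (-inf, +inf): OK
  at node 10 with bounds (16, +inf): VIOLATION
Node 10 violates its bound: not (16 < 10 < +inf).
Result: Not a valid BST


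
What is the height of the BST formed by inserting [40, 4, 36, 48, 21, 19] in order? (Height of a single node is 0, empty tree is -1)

Insertion order: [40, 4, 36, 48, 21, 19]
Tree (level-order array): [40, 4, 48, None, 36, None, None, 21, None, 19]
Compute height bottom-up (empty subtree = -1):
  height(19) = 1 + max(-1, -1) = 0
  height(21) = 1 + max(0, -1) = 1
  height(36) = 1 + max(1, -1) = 2
  height(4) = 1 + max(-1, 2) = 3
  height(48) = 1 + max(-1, -1) = 0
  height(40) = 1 + max(3, 0) = 4
Height = 4


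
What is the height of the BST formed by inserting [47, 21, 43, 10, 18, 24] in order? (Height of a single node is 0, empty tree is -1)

Insertion order: [47, 21, 43, 10, 18, 24]
Tree (level-order array): [47, 21, None, 10, 43, None, 18, 24]
Compute height bottom-up (empty subtree = -1):
  height(18) = 1 + max(-1, -1) = 0
  height(10) = 1 + max(-1, 0) = 1
  height(24) = 1 + max(-1, -1) = 0
  height(43) = 1 + max(0, -1) = 1
  height(21) = 1 + max(1, 1) = 2
  height(47) = 1 + max(2, -1) = 3
Height = 3


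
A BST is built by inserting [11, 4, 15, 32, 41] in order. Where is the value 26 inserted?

Starting tree (level order): [11, 4, 15, None, None, None, 32, None, 41]
Insertion path: 11 -> 15 -> 32
Result: insert 26 as left child of 32
Final tree (level order): [11, 4, 15, None, None, None, 32, 26, 41]


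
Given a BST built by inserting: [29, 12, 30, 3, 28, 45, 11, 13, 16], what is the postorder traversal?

Tree insertion order: [29, 12, 30, 3, 28, 45, 11, 13, 16]
Tree (level-order array): [29, 12, 30, 3, 28, None, 45, None, 11, 13, None, None, None, None, None, None, 16]
Postorder traversal: [11, 3, 16, 13, 28, 12, 45, 30, 29]


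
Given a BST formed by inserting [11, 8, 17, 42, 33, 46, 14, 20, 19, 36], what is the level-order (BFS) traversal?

Tree insertion order: [11, 8, 17, 42, 33, 46, 14, 20, 19, 36]
Tree (level-order array): [11, 8, 17, None, None, 14, 42, None, None, 33, 46, 20, 36, None, None, 19]
BFS from the root, enqueuing left then right child of each popped node:
  queue [11] -> pop 11, enqueue [8, 17], visited so far: [11]
  queue [8, 17] -> pop 8, enqueue [none], visited so far: [11, 8]
  queue [17] -> pop 17, enqueue [14, 42], visited so far: [11, 8, 17]
  queue [14, 42] -> pop 14, enqueue [none], visited so far: [11, 8, 17, 14]
  queue [42] -> pop 42, enqueue [33, 46], visited so far: [11, 8, 17, 14, 42]
  queue [33, 46] -> pop 33, enqueue [20, 36], visited so far: [11, 8, 17, 14, 42, 33]
  queue [46, 20, 36] -> pop 46, enqueue [none], visited so far: [11, 8, 17, 14, 42, 33, 46]
  queue [20, 36] -> pop 20, enqueue [19], visited so far: [11, 8, 17, 14, 42, 33, 46, 20]
  queue [36, 19] -> pop 36, enqueue [none], visited so far: [11, 8, 17, 14, 42, 33, 46, 20, 36]
  queue [19] -> pop 19, enqueue [none], visited so far: [11, 8, 17, 14, 42, 33, 46, 20, 36, 19]
Result: [11, 8, 17, 14, 42, 33, 46, 20, 36, 19]


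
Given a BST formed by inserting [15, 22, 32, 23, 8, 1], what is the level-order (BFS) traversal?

Tree insertion order: [15, 22, 32, 23, 8, 1]
Tree (level-order array): [15, 8, 22, 1, None, None, 32, None, None, 23]
BFS from the root, enqueuing left then right child of each popped node:
  queue [15] -> pop 15, enqueue [8, 22], visited so far: [15]
  queue [8, 22] -> pop 8, enqueue [1], visited so far: [15, 8]
  queue [22, 1] -> pop 22, enqueue [32], visited so far: [15, 8, 22]
  queue [1, 32] -> pop 1, enqueue [none], visited so far: [15, 8, 22, 1]
  queue [32] -> pop 32, enqueue [23], visited so far: [15, 8, 22, 1, 32]
  queue [23] -> pop 23, enqueue [none], visited so far: [15, 8, 22, 1, 32, 23]
Result: [15, 8, 22, 1, 32, 23]


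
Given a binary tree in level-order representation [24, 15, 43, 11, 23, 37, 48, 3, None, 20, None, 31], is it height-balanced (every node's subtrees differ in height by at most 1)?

Tree (level-order array): [24, 15, 43, 11, 23, 37, 48, 3, None, 20, None, 31]
Definition: a tree is height-balanced if, at every node, |h(left) - h(right)| <= 1 (empty subtree has height -1).
Bottom-up per-node check:
  node 3: h_left=-1, h_right=-1, diff=0 [OK], height=0
  node 11: h_left=0, h_right=-1, diff=1 [OK], height=1
  node 20: h_left=-1, h_right=-1, diff=0 [OK], height=0
  node 23: h_left=0, h_right=-1, diff=1 [OK], height=1
  node 15: h_left=1, h_right=1, diff=0 [OK], height=2
  node 31: h_left=-1, h_right=-1, diff=0 [OK], height=0
  node 37: h_left=0, h_right=-1, diff=1 [OK], height=1
  node 48: h_left=-1, h_right=-1, diff=0 [OK], height=0
  node 43: h_left=1, h_right=0, diff=1 [OK], height=2
  node 24: h_left=2, h_right=2, diff=0 [OK], height=3
All nodes satisfy the balance condition.
Result: Balanced


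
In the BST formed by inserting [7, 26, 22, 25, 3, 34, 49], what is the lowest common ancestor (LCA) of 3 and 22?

Tree insertion order: [7, 26, 22, 25, 3, 34, 49]
Tree (level-order array): [7, 3, 26, None, None, 22, 34, None, 25, None, 49]
In a BST, the LCA of p=3, q=22 is the first node v on the
root-to-leaf path with p <= v <= q (go left if both < v, right if both > v).
Walk from root:
  at 7: 3 <= 7 <= 22, this is the LCA
LCA = 7


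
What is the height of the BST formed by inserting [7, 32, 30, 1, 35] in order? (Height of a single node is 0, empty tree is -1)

Insertion order: [7, 32, 30, 1, 35]
Tree (level-order array): [7, 1, 32, None, None, 30, 35]
Compute height bottom-up (empty subtree = -1):
  height(1) = 1 + max(-1, -1) = 0
  height(30) = 1 + max(-1, -1) = 0
  height(35) = 1 + max(-1, -1) = 0
  height(32) = 1 + max(0, 0) = 1
  height(7) = 1 + max(0, 1) = 2
Height = 2


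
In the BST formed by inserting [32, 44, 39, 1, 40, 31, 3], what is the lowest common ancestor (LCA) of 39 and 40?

Tree insertion order: [32, 44, 39, 1, 40, 31, 3]
Tree (level-order array): [32, 1, 44, None, 31, 39, None, 3, None, None, 40]
In a BST, the LCA of p=39, q=40 is the first node v on the
root-to-leaf path with p <= v <= q (go left if both < v, right if both > v).
Walk from root:
  at 32: both 39 and 40 > 32, go right
  at 44: both 39 and 40 < 44, go left
  at 39: 39 <= 39 <= 40, this is the LCA
LCA = 39


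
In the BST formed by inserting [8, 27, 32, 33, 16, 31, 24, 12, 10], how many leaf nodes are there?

Tree built from: [8, 27, 32, 33, 16, 31, 24, 12, 10]
Tree (level-order array): [8, None, 27, 16, 32, 12, 24, 31, 33, 10]
Rule: A leaf has 0 children.
Per-node child counts:
  node 8: 1 child(ren)
  node 27: 2 child(ren)
  node 16: 2 child(ren)
  node 12: 1 child(ren)
  node 10: 0 child(ren)
  node 24: 0 child(ren)
  node 32: 2 child(ren)
  node 31: 0 child(ren)
  node 33: 0 child(ren)
Matching nodes: [10, 24, 31, 33]
Count of leaf nodes: 4


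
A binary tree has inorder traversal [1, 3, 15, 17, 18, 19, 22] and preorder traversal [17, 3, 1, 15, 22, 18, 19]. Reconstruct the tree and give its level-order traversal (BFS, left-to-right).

Inorder:  [1, 3, 15, 17, 18, 19, 22]
Preorder: [17, 3, 1, 15, 22, 18, 19]
Algorithm: preorder visits root first, so consume preorder in order;
for each root, split the current inorder slice at that value into
left-subtree inorder and right-subtree inorder, then recurse.
Recursive splits:
  root=17; inorder splits into left=[1, 3, 15], right=[18, 19, 22]
  root=3; inorder splits into left=[1], right=[15]
  root=1; inorder splits into left=[], right=[]
  root=15; inorder splits into left=[], right=[]
  root=22; inorder splits into left=[18, 19], right=[]
  root=18; inorder splits into left=[], right=[19]
  root=19; inorder splits into left=[], right=[]
Reconstructed level-order: [17, 3, 22, 1, 15, 18, 19]


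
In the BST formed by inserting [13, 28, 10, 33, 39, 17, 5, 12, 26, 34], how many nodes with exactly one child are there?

Tree built from: [13, 28, 10, 33, 39, 17, 5, 12, 26, 34]
Tree (level-order array): [13, 10, 28, 5, 12, 17, 33, None, None, None, None, None, 26, None, 39, None, None, 34]
Rule: These are nodes with exactly 1 non-null child.
Per-node child counts:
  node 13: 2 child(ren)
  node 10: 2 child(ren)
  node 5: 0 child(ren)
  node 12: 0 child(ren)
  node 28: 2 child(ren)
  node 17: 1 child(ren)
  node 26: 0 child(ren)
  node 33: 1 child(ren)
  node 39: 1 child(ren)
  node 34: 0 child(ren)
Matching nodes: [17, 33, 39]
Count of nodes with exactly one child: 3


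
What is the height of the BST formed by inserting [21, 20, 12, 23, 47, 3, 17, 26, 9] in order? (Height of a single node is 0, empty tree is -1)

Insertion order: [21, 20, 12, 23, 47, 3, 17, 26, 9]
Tree (level-order array): [21, 20, 23, 12, None, None, 47, 3, 17, 26, None, None, 9]
Compute height bottom-up (empty subtree = -1):
  height(9) = 1 + max(-1, -1) = 0
  height(3) = 1 + max(-1, 0) = 1
  height(17) = 1 + max(-1, -1) = 0
  height(12) = 1 + max(1, 0) = 2
  height(20) = 1 + max(2, -1) = 3
  height(26) = 1 + max(-1, -1) = 0
  height(47) = 1 + max(0, -1) = 1
  height(23) = 1 + max(-1, 1) = 2
  height(21) = 1 + max(3, 2) = 4
Height = 4


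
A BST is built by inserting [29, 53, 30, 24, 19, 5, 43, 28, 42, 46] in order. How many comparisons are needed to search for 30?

Search path for 30: 29 -> 53 -> 30
Found: True
Comparisons: 3


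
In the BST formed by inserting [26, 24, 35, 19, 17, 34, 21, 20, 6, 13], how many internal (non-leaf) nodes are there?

Tree built from: [26, 24, 35, 19, 17, 34, 21, 20, 6, 13]
Tree (level-order array): [26, 24, 35, 19, None, 34, None, 17, 21, None, None, 6, None, 20, None, None, 13]
Rule: An internal node has at least one child.
Per-node child counts:
  node 26: 2 child(ren)
  node 24: 1 child(ren)
  node 19: 2 child(ren)
  node 17: 1 child(ren)
  node 6: 1 child(ren)
  node 13: 0 child(ren)
  node 21: 1 child(ren)
  node 20: 0 child(ren)
  node 35: 1 child(ren)
  node 34: 0 child(ren)
Matching nodes: [26, 24, 19, 17, 6, 21, 35]
Count of internal (non-leaf) nodes: 7


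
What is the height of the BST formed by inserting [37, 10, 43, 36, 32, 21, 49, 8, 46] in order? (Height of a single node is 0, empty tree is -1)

Insertion order: [37, 10, 43, 36, 32, 21, 49, 8, 46]
Tree (level-order array): [37, 10, 43, 8, 36, None, 49, None, None, 32, None, 46, None, 21]
Compute height bottom-up (empty subtree = -1):
  height(8) = 1 + max(-1, -1) = 0
  height(21) = 1 + max(-1, -1) = 0
  height(32) = 1 + max(0, -1) = 1
  height(36) = 1 + max(1, -1) = 2
  height(10) = 1 + max(0, 2) = 3
  height(46) = 1 + max(-1, -1) = 0
  height(49) = 1 + max(0, -1) = 1
  height(43) = 1 + max(-1, 1) = 2
  height(37) = 1 + max(3, 2) = 4
Height = 4


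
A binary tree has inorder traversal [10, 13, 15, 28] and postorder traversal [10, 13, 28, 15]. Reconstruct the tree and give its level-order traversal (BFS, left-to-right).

Inorder:   [10, 13, 15, 28]
Postorder: [10, 13, 28, 15]
Algorithm: postorder visits root last, so walk postorder right-to-left;
each value is the root of the current inorder slice — split it at that
value, recurse on the right subtree first, then the left.
Recursive splits:
  root=15; inorder splits into left=[10, 13], right=[28]
  root=28; inorder splits into left=[], right=[]
  root=13; inorder splits into left=[10], right=[]
  root=10; inorder splits into left=[], right=[]
Reconstructed level-order: [15, 13, 28, 10]


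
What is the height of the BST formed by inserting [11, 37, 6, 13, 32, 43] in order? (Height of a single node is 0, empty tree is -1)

Insertion order: [11, 37, 6, 13, 32, 43]
Tree (level-order array): [11, 6, 37, None, None, 13, 43, None, 32]
Compute height bottom-up (empty subtree = -1):
  height(6) = 1 + max(-1, -1) = 0
  height(32) = 1 + max(-1, -1) = 0
  height(13) = 1 + max(-1, 0) = 1
  height(43) = 1 + max(-1, -1) = 0
  height(37) = 1 + max(1, 0) = 2
  height(11) = 1 + max(0, 2) = 3
Height = 3


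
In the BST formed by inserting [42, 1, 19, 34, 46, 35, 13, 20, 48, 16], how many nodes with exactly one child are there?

Tree built from: [42, 1, 19, 34, 46, 35, 13, 20, 48, 16]
Tree (level-order array): [42, 1, 46, None, 19, None, 48, 13, 34, None, None, None, 16, 20, 35]
Rule: These are nodes with exactly 1 non-null child.
Per-node child counts:
  node 42: 2 child(ren)
  node 1: 1 child(ren)
  node 19: 2 child(ren)
  node 13: 1 child(ren)
  node 16: 0 child(ren)
  node 34: 2 child(ren)
  node 20: 0 child(ren)
  node 35: 0 child(ren)
  node 46: 1 child(ren)
  node 48: 0 child(ren)
Matching nodes: [1, 13, 46]
Count of nodes with exactly one child: 3


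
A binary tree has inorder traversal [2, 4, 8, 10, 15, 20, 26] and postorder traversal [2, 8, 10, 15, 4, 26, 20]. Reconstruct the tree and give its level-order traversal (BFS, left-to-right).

Inorder:   [2, 4, 8, 10, 15, 20, 26]
Postorder: [2, 8, 10, 15, 4, 26, 20]
Algorithm: postorder visits root last, so walk postorder right-to-left;
each value is the root of the current inorder slice — split it at that
value, recurse on the right subtree first, then the left.
Recursive splits:
  root=20; inorder splits into left=[2, 4, 8, 10, 15], right=[26]
  root=26; inorder splits into left=[], right=[]
  root=4; inorder splits into left=[2], right=[8, 10, 15]
  root=15; inorder splits into left=[8, 10], right=[]
  root=10; inorder splits into left=[8], right=[]
  root=8; inorder splits into left=[], right=[]
  root=2; inorder splits into left=[], right=[]
Reconstructed level-order: [20, 4, 26, 2, 15, 10, 8]


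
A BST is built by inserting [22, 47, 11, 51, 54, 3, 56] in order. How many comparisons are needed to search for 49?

Search path for 49: 22 -> 47 -> 51
Found: False
Comparisons: 3


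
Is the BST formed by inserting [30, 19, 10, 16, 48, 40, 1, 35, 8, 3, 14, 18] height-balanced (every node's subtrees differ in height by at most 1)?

Tree (level-order array): [30, 19, 48, 10, None, 40, None, 1, 16, 35, None, None, 8, 14, 18, None, None, 3]
Definition: a tree is height-balanced if, at every node, |h(left) - h(right)| <= 1 (empty subtree has height -1).
Bottom-up per-node check:
  node 3: h_left=-1, h_right=-1, diff=0 [OK], height=0
  node 8: h_left=0, h_right=-1, diff=1 [OK], height=1
  node 1: h_left=-1, h_right=1, diff=2 [FAIL (|-1-1|=2 > 1)], height=2
  node 14: h_left=-1, h_right=-1, diff=0 [OK], height=0
  node 18: h_left=-1, h_right=-1, diff=0 [OK], height=0
  node 16: h_left=0, h_right=0, diff=0 [OK], height=1
  node 10: h_left=2, h_right=1, diff=1 [OK], height=3
  node 19: h_left=3, h_right=-1, diff=4 [FAIL (|3--1|=4 > 1)], height=4
  node 35: h_left=-1, h_right=-1, diff=0 [OK], height=0
  node 40: h_left=0, h_right=-1, diff=1 [OK], height=1
  node 48: h_left=1, h_right=-1, diff=2 [FAIL (|1--1|=2 > 1)], height=2
  node 30: h_left=4, h_right=2, diff=2 [FAIL (|4-2|=2 > 1)], height=5
Node 1 violates the condition: |-1 - 1| = 2 > 1.
Result: Not balanced


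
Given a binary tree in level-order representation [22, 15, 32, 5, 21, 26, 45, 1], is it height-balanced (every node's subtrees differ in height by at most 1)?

Tree (level-order array): [22, 15, 32, 5, 21, 26, 45, 1]
Definition: a tree is height-balanced if, at every node, |h(left) - h(right)| <= 1 (empty subtree has height -1).
Bottom-up per-node check:
  node 1: h_left=-1, h_right=-1, diff=0 [OK], height=0
  node 5: h_left=0, h_right=-1, diff=1 [OK], height=1
  node 21: h_left=-1, h_right=-1, diff=0 [OK], height=0
  node 15: h_left=1, h_right=0, diff=1 [OK], height=2
  node 26: h_left=-1, h_right=-1, diff=0 [OK], height=0
  node 45: h_left=-1, h_right=-1, diff=0 [OK], height=0
  node 32: h_left=0, h_right=0, diff=0 [OK], height=1
  node 22: h_left=2, h_right=1, diff=1 [OK], height=3
All nodes satisfy the balance condition.
Result: Balanced


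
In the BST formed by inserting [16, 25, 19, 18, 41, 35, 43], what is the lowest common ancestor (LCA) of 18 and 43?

Tree insertion order: [16, 25, 19, 18, 41, 35, 43]
Tree (level-order array): [16, None, 25, 19, 41, 18, None, 35, 43]
In a BST, the LCA of p=18, q=43 is the first node v on the
root-to-leaf path with p <= v <= q (go left if both < v, right if both > v).
Walk from root:
  at 16: both 18 and 43 > 16, go right
  at 25: 18 <= 25 <= 43, this is the LCA
LCA = 25


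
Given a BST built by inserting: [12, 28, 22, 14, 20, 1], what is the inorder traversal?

Tree insertion order: [12, 28, 22, 14, 20, 1]
Tree (level-order array): [12, 1, 28, None, None, 22, None, 14, None, None, 20]
Inorder traversal: [1, 12, 14, 20, 22, 28]


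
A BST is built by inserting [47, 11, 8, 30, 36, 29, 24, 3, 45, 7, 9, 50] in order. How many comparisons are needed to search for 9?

Search path for 9: 47 -> 11 -> 8 -> 9
Found: True
Comparisons: 4


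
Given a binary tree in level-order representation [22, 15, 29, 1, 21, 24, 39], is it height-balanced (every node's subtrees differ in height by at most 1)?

Tree (level-order array): [22, 15, 29, 1, 21, 24, 39]
Definition: a tree is height-balanced if, at every node, |h(left) - h(right)| <= 1 (empty subtree has height -1).
Bottom-up per-node check:
  node 1: h_left=-1, h_right=-1, diff=0 [OK], height=0
  node 21: h_left=-1, h_right=-1, diff=0 [OK], height=0
  node 15: h_left=0, h_right=0, diff=0 [OK], height=1
  node 24: h_left=-1, h_right=-1, diff=0 [OK], height=0
  node 39: h_left=-1, h_right=-1, diff=0 [OK], height=0
  node 29: h_left=0, h_right=0, diff=0 [OK], height=1
  node 22: h_left=1, h_right=1, diff=0 [OK], height=2
All nodes satisfy the balance condition.
Result: Balanced


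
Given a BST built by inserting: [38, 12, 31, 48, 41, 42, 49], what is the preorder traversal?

Tree insertion order: [38, 12, 31, 48, 41, 42, 49]
Tree (level-order array): [38, 12, 48, None, 31, 41, 49, None, None, None, 42]
Preorder traversal: [38, 12, 31, 48, 41, 42, 49]
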